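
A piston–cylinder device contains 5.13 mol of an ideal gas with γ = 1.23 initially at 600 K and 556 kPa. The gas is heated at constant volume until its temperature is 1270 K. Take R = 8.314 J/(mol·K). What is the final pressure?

1180 kPa

V₁ = nRT₁/P₁ = 5.13×8.314×600/556 = 46.0 L.
Isochoric: V stays 46.0 L; P/T = const ⇒ T₂ = 1270 K, P₂ = 1180 kPa.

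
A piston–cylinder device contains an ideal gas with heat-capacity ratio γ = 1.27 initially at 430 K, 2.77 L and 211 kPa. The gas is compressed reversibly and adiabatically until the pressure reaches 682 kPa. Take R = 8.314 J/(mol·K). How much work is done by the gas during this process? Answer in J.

-613 J

n = P₁V₁/(RT₁) = 211×2.77/(8.314×430) = 0.163 mol.
Adiabatic: T₂/T₁ = (P₂/P₁)^((γ−1)/γ) ⇒ T₂ = 430×(3.23)^0.213 = 552 K; V₂ = 1.10 L.
ΔU = nCvΔT = 0.163×30.8×(552−430) = 613 J.
Q = 0 for an adiabatic process, so W = −ΔU = -613 J.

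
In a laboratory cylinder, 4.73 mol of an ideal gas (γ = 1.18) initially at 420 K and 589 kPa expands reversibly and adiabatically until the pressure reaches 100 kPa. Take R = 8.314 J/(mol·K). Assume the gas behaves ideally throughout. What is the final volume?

V₁ = nRT₁/P₁ = 4.73×8.314×420/589 = 28.0 L.
Adiabatic: T₂/T₁ = (P₂/P₁)^((γ−1)/γ) ⇒ T₂ = 420×(0.170)^0.153 = 320 K; V₂ = 126 L.

126 L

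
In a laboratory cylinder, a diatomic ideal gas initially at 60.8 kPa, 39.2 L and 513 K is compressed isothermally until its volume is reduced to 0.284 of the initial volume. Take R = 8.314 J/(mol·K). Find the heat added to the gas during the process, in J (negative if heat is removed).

-3000 J

n = P₁V₁/(RT₁) = 60.8×39.2/(8.314×513) = 0.559 mol.
Isothermal: T stays 513 K; PV = const ⇒ V₂ = 11.1 L, P₂ = 214 kPa.
ΔU = 0 (ideal gas, T constant).
W = nRT ln(V₂/V₁) = 0.559×8.314×513×ln(0.284) = -3000 J.
Q = ΔU + W = -3000 J.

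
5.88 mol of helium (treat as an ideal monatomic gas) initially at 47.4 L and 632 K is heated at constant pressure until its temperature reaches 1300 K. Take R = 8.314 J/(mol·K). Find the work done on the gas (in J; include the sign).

P₁ = nRT₁/V₁ = 5.88×8.314×632/47.4 = 652 kPa.
Isobaric: P stays 652 kPa; V/T = const ⇒ T₂ = 1300 K, V₂ = 97.5 L.
W = PΔV = 652×(97.5−47.4) kPa·L = 32700 J.
Work done on the gas = −W_by = -32700 J.

-32700 J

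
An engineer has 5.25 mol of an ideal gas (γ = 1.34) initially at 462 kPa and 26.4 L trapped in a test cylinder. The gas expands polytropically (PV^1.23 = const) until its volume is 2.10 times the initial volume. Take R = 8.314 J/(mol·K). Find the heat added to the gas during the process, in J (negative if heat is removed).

T₁ = P₁V₁/(nR) = 462×26.4/(5.25×8.314) = 279 K.
Polytropic n=1.23: T₂ = T₁(V₁/V₂)^(n−1) = 279×(0.476)^0.23 = 236 K; P₂ = P₁(V₁/V₂)^n = 185 kPa.
W = (P₁V₁−P₂V₂)/(n−1) = (462×26.4−185×55.4)/0.23 = 8320 J.
ΔU = nCvΔT = 5.25×24.5×(236−279) = -5630 J.
Q = ΔU + W = 2690 J.

2690 J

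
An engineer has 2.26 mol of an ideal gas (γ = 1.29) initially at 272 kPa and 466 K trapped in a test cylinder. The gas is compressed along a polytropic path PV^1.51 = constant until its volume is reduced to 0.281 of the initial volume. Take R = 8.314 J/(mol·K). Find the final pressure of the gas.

1850 kPa

V₁ = nRT₁/P₁ = 2.26×8.314×466/272 = 32.2 L.
Polytropic n=1.51: T₂ = T₁(V₁/V₂)^(n−1) = 466×(3.56)^0.51 = 890 K; P₂ = P₁(V₁/V₂)^n = 1850 kPa.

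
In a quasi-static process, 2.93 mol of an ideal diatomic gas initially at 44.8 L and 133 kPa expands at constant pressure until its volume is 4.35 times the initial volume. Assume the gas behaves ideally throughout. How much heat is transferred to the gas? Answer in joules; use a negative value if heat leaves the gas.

69900 J

T₁ = P₁V₁/(nR) = 133×44.8/(2.93×8.314) = 245 K.
Isobaric: P stays 133 kPa; V/T = const ⇒ T₂ = 1060 K, V₂ = 195 L.
W = PΔV = 133×(195−44.8) kPa·L = 20000 J.
ΔU = nCvΔT = 2.93×20.8×(1060−245) = 49900 J.
Q = ΔU + W = nCpΔT = 69900 J.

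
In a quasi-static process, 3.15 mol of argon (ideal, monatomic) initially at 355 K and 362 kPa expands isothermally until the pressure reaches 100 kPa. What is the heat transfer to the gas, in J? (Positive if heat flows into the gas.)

12000 J

V₁ = nRT₁/P₁ = 3.15×8.314×355/362 = 25.7 L.
Isothermal: T stays 355 K; PV = const ⇒ V₂ = 93.0 L, P₂ = 100 kPa.
ΔU = 0 (ideal gas, T constant).
W = nRT ln(V₂/V₁) = 3.15×8.314×355×ln(3.62) = 12000 J.
Q = ΔU + W = 12000 J.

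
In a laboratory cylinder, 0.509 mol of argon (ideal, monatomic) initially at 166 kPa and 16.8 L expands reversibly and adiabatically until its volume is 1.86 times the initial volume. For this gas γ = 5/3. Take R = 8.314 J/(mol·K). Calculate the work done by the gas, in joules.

1420 J

T₁ = P₁V₁/(nR) = 166×16.8/(0.509×8.314) = 659 K.
Adiabatic: TV^(γ−1) = const ⇒ T₂ = 659×(0.538)^0.667 = 436 K; PV^γ = const ⇒ P₂ = 59.0 kPa.
ΔU = nCvΔT = 0.509×12.5×(436−659) = -1420 J.
Q = 0 for an adiabatic process, so W = −ΔU = 1420 J.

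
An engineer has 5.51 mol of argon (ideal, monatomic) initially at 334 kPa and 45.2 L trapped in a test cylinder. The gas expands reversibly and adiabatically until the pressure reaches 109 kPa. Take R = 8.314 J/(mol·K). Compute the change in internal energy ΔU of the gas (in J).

T₁ = P₁V₁/(nR) = 334×45.2/(5.51×8.314) = 330 K.
Adiabatic: T₂/T₁ = (P₂/P₁)^((γ−1)/γ) ⇒ T₂ = 330×(0.326)^0.400 = 211 K; V₂ = 88.5 L.
For an ideal gas ΔU = nCvΔT with Cv = (3/2)R = 12.5 J/(mol·K).
ΔU = 5.51×12.5×(211−330) = -8180 J.

-8180 J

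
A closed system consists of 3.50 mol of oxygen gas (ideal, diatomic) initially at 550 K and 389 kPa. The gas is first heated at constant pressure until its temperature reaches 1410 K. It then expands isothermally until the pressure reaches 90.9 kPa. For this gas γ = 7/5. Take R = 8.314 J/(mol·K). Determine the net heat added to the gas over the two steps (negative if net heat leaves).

V₁ = nRT₁/P₁ = 3.50×8.314×550/389 = 41.1 L.
Step 1 — Isobaric: P stays 389 kPa; V/T = const ⇒ T₂ = 1410 K, V₂ = 105 L.
W = PΔV = 389×(105−41.1) kPa·L = 25000 J.
ΔU = nCvΔT = 3.50×20.8×(1410−550) = 62600 J.
Q = ΔU + W = nCpΔT = 87600 J.
State after step 1: P = 389 kPa, V = 105 L, T = 1410 K.
Step 2 — Isothermal: T stays 1410 K; PV = const ⇒ V₂ = 451 L, P₂ = 90.9 kPa.
ΔU = 0 (ideal gas, T constant).
W = nRT ln(V₂/V₁) = 3.50×8.314×1410×ln(4.28) = 59600 J.
Q = ΔU + W = 59600 J.
Net over both steps: W = 84700 J, Q = 147000 J, ΔU = 62600 J.

147000 J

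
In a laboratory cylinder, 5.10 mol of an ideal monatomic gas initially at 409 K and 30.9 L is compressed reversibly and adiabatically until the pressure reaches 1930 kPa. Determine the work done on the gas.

16600 J

P₁ = nRT₁/V₁ = 5.10×8.314×409/30.9 = 561 kPa.
Adiabatic: T₂/T₁ = (P₂/P₁)^((γ−1)/γ) ⇒ T₂ = 409×(3.44)^0.400 = 670 K; V₂ = 14.7 L.
ΔU = nCvΔT = 5.10×12.5×(670−409) = 16600 J.
Q = 0 for an adiabatic process, so W = −ΔU = -16600 J.
Work done on the gas = −W_by = 16600 J.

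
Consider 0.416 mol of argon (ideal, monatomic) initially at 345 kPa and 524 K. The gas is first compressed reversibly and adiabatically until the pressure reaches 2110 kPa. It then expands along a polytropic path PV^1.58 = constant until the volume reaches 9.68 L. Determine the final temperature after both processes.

V₁ = nRT₁/P₁ = 0.416×8.314×524/345 = 5.25 L.
Step 1 — Adiabatic: T₂/T₁ = (P₂/P₁)^((γ−1)/γ) ⇒ T₂ = 524×(6.12)^0.400 = 1080 K; V₂ = 1.77 L.
ΔU = nCvΔT = 0.416×12.5×(1080−524) = 2890 J.
Q = 0 for an adiabatic process, so W = −ΔU = -2890 J.
State after step 1: P = 2110 kPa, V = 1.77 L, T = 1080 K.
Step 2 — Polytropic n=1.58: T₂ = T₁(V₁/V₂)^(n−1) = 1080×(0.183)^0.58 = 404 K; P₂ = P₁(V₁/V₂)^n = 144 kPa.
W = (P₁V₁−P₂V₂)/(n−1) = (2110×1.77−144×9.68)/0.58 = 4040 J.
ΔU = nCvΔT = 0.416×12.5×(404−1080) = -3510 J.
Q = ΔU + W = 525 J.
Net over both steps: W = 1150 J, Q = 525 J, ΔU = -623 J.

404 K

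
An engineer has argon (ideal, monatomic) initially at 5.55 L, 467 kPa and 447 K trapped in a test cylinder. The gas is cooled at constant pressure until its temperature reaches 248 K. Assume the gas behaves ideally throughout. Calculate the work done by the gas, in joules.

n = P₁V₁/(RT₁) = 467×5.55/(8.314×447) = 0.697 mol.
Isobaric: P stays 467 kPa; V/T = const ⇒ T₂ = 248 K, V₂ = 3.08 L.
W = PΔV = 467×(3.08−5.55) kPa·L = -1150 J.

-1150 J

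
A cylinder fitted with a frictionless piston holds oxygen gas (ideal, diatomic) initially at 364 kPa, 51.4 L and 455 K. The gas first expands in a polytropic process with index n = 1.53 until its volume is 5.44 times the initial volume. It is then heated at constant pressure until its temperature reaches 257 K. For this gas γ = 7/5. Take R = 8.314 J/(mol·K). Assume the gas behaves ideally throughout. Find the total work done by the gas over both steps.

23900 J

n = P₁V₁/(RT₁) = 364×51.4/(8.314×455) = 4.95 mol.
Step 1 — Polytropic n=1.53: T₂ = T₁(V₁/V₂)^(n−1) = 455×(0.184)^0.53 = 185 K; P₂ = P₁(V₁/V₂)^n = 27.3 kPa.
W = (P₁V₁−P₂V₂)/(n−1) = (364×51.4−27.3×280)/0.53 = 20900 J.
ΔU = nCvΔT = 4.95×20.8×(185−455) = -27700 J.
Q = ΔU + W = -6800 J.
State after step 1: P = 27.3 kPa, V = 280 L, T = 185 K.
Step 2 — Isobaric: P stays 27.3 kPa; V/T = const ⇒ T₂ = 257 K, V₂ = 388 L.
W = PΔV = 27.3×(388−280) kPa·L = 2940 J.
ΔU = nCvΔT = 4.95×20.8×(257−185) = 7360 J.
Q = ΔU + W = nCpΔT = 10300 J.
Net over both steps: W = 23900 J, Q = 3500 J, ΔU = -20400 J.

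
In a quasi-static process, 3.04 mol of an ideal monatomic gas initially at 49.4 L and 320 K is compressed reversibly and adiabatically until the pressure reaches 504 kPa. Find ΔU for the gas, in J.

P₁ = nRT₁/V₁ = 3.04×8.314×320/49.4 = 164 kPa.
Adiabatic: T₂/T₁ = (P₂/P₁)^((γ−1)/γ) ⇒ T₂ = 320×(3.08)^0.400 = 502 K; V₂ = 25.2 L.
For an ideal gas ΔU = nCvΔT with Cv = (3/2)R = 12.5 J/(mol·K).
ΔU = 3.04×12.5×(502−320) = 6890 J.

6890 J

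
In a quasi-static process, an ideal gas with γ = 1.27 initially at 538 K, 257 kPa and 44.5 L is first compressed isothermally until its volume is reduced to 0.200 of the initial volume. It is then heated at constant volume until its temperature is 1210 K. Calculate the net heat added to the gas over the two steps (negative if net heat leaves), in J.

n = P₁V₁/(RT₁) = 257×44.5/(8.314×538) = 2.56 mol.
Step 1 — Isothermal: T stays 538 K; PV = const ⇒ V₂ = 8.90 L, P₂ = 1280 kPa.
ΔU = 0 (ideal gas, T constant).
W = nRT ln(V₂/V₁) = 2.56×8.314×538×ln(0.200) = -18400 J.
Q = ΔU + W = -18400 J.
State after step 1: P = 1280 kPa, V = 8.90 L, T = 538 K.
Step 2 — Isochoric: V stays 8.90 L; P/T = const ⇒ T₂ = 1210 K, P₂ = 2890 kPa.
W = 0 (no volume change).
ΔU = nCvΔT = 2.56×30.8×(1210−538) = 52900 J.
Q = ΔU = 52900 J.
Net over both steps: W = -18400 J, Q = 34500 J, ΔU = 52900 J.

34500 J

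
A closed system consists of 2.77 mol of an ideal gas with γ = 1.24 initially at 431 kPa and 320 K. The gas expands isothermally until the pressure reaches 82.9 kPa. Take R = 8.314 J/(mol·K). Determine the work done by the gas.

12100 J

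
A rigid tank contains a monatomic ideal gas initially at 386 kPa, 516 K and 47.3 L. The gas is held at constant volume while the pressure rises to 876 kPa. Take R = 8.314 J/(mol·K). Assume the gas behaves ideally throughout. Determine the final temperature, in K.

1170 K

Isochoric: V stays 47.3 L; P/T = const ⇒ T₂ = 1170 K, P₂ = 876 kPa.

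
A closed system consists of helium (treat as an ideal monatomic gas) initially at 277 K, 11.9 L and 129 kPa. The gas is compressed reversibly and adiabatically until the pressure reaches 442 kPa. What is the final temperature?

453 K

Adiabatic: T₂/T₁ = (P₂/P₁)^((γ−1)/γ) ⇒ T₂ = 277×(3.43)^0.400 = 453 K; V₂ = 5.68 L.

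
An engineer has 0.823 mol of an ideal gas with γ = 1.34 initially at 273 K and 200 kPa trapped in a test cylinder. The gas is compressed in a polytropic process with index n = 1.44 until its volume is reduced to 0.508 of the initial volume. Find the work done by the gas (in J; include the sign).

-1470 J

V₁ = nRT₁/P₁ = 0.823×8.314×273/200 = 9.34 L.
Polytropic n=1.44: T₂ = T₁(V₁/V₂)^(n−1) = 273×(1.97)^0.44 = 368 K; P₂ = P₁(V₁/V₂)^n = 530 kPa.
W = (P₁V₁−P₂V₂)/(n−1) = (200×9.34−530×4.74)/0.44 = -1470 J.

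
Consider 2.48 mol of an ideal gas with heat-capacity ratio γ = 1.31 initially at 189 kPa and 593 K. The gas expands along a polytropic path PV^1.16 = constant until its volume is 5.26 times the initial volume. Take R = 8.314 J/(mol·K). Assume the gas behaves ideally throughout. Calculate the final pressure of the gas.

V₁ = nRT₁/P₁ = 2.48×8.314×593/189 = 64.7 L.
Polytropic n=1.16: T₂ = T₁(V₁/V₂)^(n−1) = 593×(0.190)^0.16 = 455 K; P₂ = P₁(V₁/V₂)^n = 27.5 kPa.

27.5 kPa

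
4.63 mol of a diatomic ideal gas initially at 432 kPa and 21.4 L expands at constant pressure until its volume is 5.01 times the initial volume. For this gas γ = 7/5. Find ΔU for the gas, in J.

92700 J

T₁ = P₁V₁/(nR) = 432×21.4/(4.63×8.314) = 240 K.
Isobaric: P stays 432 kPa; V/T = const ⇒ T₂ = 1200 K, V₂ = 107 L.
For an ideal gas ΔU = nCvΔT with Cv = (5/2)R = 20.8 J/(mol·K).
ΔU = 4.63×20.8×(1200−240) = 92700 J.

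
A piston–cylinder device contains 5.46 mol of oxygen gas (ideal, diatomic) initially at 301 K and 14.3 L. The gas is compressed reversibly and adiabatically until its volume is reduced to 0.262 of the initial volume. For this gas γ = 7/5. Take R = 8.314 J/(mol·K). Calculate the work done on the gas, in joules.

24200 J

P₁ = nRT₁/V₁ = 5.46×8.314×301/14.3 = 956 kPa.
Adiabatic: TV^(γ−1) = const ⇒ T₂ = 301×(3.82)^0.400 = 514 K; PV^γ = const ⇒ P₂ = 6230 kPa.
ΔU = nCvΔT = 5.46×20.8×(514−301) = 24200 J.
Q = 0 for an adiabatic process, so W = −ΔU = -24200 J.
Work done on the gas = −W_by = 24200 J.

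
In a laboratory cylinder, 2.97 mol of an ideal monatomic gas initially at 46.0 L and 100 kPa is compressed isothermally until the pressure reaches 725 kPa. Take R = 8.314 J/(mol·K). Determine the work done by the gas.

-9110 J

T₁ = P₁V₁/(nR) = 100×46.0/(2.97×8.314) = 186 K.
Isothermal: T stays 186 K; PV = const ⇒ V₂ = 6.34 L, P₂ = 725 kPa.
W = nRT ln(V₂/V₁) = 2.97×8.314×186×ln(0.138) = -9110 J.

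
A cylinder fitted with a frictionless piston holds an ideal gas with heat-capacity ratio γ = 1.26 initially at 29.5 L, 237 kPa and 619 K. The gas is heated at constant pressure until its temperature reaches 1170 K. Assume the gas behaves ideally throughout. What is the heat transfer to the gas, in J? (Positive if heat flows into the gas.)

30200 J

n = P₁V₁/(RT₁) = 237×29.5/(8.314×619) = 1.36 mol.
Isobaric: P stays 237 kPa; V/T = const ⇒ T₂ = 1170 K, V₂ = 55.8 L.
W = PΔV = 237×(55.8−29.5) kPa·L = 6220 J.
ΔU = nCvΔT = 1.36×32.0×(1170−619) = 23900 J.
Q = ΔU + W = nCpΔT = 30200 J.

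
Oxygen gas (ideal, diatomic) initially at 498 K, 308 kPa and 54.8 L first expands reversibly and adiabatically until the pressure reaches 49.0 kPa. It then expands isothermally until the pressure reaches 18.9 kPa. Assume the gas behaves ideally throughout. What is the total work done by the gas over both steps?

26700 J

n = P₁V₁/(RT₁) = 308×54.8/(8.314×498) = 4.08 mol.
Step 1 — Adiabatic: T₂/T₁ = (P₂/P₁)^((γ−1)/γ) ⇒ T₂ = 498×(0.159)^0.286 = 295 K; V₂ = 204 L.
ΔU = nCvΔT = 4.08×20.8×(295−498) = -17200 J.
Q = 0 for an adiabatic process, so W = −ΔU = 17200 J.
State after step 1: P = 49.0 kPa, V = 204 L, T = 295 K.
Step 2 — Isothermal: T stays 295 K; PV = const ⇒ V₂ = 528 L, P₂ = 18.9 kPa.
ΔU = 0 (ideal gas, T constant).
W = nRT ln(V₂/V₁) = 4.08×8.314×295×ln(2.59) = 9510 J.
Q = ΔU + W = 9510 J.
Net over both steps: W = 26700 J, Q = 9510 J, ΔU = -17200 J.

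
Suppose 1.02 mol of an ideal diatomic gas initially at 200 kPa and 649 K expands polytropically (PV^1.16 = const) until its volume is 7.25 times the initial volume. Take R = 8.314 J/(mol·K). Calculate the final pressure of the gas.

V₁ = nRT₁/P₁ = 1.02×8.314×649/200 = 27.5 L.
Polytropic n=1.16: T₂ = T₁(V₁/V₂)^(n−1) = 649×(0.138)^0.16 = 473 K; P₂ = P₁(V₁/V₂)^n = 20.1 kPa.

20.1 kPa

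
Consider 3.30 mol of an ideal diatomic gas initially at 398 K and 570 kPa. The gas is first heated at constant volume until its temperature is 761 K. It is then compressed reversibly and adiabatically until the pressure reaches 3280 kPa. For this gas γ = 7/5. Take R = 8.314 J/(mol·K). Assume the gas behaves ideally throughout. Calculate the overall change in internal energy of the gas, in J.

44200 J

V₁ = nRT₁/P₁ = 3.30×8.314×398/570 = 19.2 L.
Step 1 — Isochoric: V stays 19.2 L; P/T = const ⇒ T₂ = 761 K, P₂ = 1090 kPa.
W = 0 (no volume change).
ΔU = nCvΔT = 3.30×20.8×(761−398) = 24900 J.
Q = ΔU = 24900 J.
State after step 1: P = 1090 kPa, V = 19.2 L, T = 761 K.
Step 2 — Adiabatic: T₂/T₁ = (P₂/P₁)^((γ−1)/γ) ⇒ T₂ = 761×(3.01)^0.286 = 1040 K; V₂ = 8.72 L.
ΔU = nCvΔT = 3.30×20.8×(1040−761) = 19300 J.
Q = 0 for an adiabatic process, so W = −ΔU = -19300 J.
Net over both steps: W = -19300 J, Q = 24900 J, ΔU = 44200 J.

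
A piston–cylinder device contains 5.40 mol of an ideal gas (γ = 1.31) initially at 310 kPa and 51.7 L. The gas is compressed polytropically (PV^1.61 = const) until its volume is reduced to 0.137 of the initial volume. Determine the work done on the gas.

62100 J

T₁ = P₁V₁/(nR) = 310×51.7/(5.40×8.314) = 357 K.
Polytropic n=1.61: T₂ = T₁(V₁/V₂)^(n−1) = 357×(7.30)^0.61 = 1200 K; P₂ = P₁(V₁/V₂)^n = 7610 kPa.
W = (P₁V₁−P₂V₂)/(n−1) = (310×51.7−7610×7.08)/0.61 = -62100 J.
Work done on the gas = −W_by = 62100 J.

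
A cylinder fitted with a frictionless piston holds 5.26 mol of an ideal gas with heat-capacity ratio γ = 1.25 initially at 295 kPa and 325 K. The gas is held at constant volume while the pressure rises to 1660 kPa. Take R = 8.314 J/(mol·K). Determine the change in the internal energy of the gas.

263000 J

V₁ = nRT₁/P₁ = 5.26×8.314×325/295 = 48.2 L.
Isochoric: V stays 48.2 L; P/T = const ⇒ T₂ = 1830 K, P₂ = 1660 kPa.
For an ideal gas ΔU = nCvΔT with Cv = R/(γ−1) = 33.3 J/(mol·K).
ΔU = 5.26×33.3×(1830−325) = 263000 J.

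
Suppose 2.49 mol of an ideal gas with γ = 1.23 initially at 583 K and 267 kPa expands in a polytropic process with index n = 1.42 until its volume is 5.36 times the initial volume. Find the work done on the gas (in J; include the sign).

V₁ = nRT₁/P₁ = 2.49×8.314×583/267 = 45.2 L.
Polytropic n=1.42: T₂ = T₁(V₁/V₂)^(n−1) = 583×(0.187)^0.42 = 288 K; P₂ = P₁(V₁/V₂)^n = 24.6 kPa.
W = (P₁V₁−P₂V₂)/(n−1) = (267×45.2−24.6×242)/0.42 = 14500 J.
Work done on the gas = −W_by = -14500 J.

-14500 J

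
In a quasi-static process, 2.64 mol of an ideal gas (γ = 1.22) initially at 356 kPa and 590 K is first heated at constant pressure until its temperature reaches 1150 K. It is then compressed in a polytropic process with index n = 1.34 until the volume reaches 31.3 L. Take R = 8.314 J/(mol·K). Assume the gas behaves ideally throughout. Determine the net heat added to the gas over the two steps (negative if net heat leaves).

81100 J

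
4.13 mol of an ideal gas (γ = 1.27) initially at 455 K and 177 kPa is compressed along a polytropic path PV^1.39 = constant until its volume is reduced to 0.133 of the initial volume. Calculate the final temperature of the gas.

V₁ = nRT₁/P₁ = 4.13×8.314×455/177 = 88.3 L.
Polytropic n=1.39: T₂ = T₁(V₁/V₂)^(n−1) = 455×(7.52)^0.39 = 999 K; P₂ = P₁(V₁/V₂)^n = 2920 kPa.

999 K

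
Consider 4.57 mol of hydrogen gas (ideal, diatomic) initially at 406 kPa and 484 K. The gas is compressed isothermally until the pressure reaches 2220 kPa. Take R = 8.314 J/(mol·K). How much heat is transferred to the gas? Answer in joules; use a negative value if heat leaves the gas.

-31200 J

V₁ = nRT₁/P₁ = 4.57×8.314×484/406 = 45.3 L.
Isothermal: T stays 484 K; PV = const ⇒ V₂ = 8.28 L, P₂ = 2220 kPa.
ΔU = 0 (ideal gas, T constant).
W = nRT ln(V₂/V₁) = 4.57×8.314×484×ln(0.183) = -31200 J.
Q = ΔU + W = -31200 J.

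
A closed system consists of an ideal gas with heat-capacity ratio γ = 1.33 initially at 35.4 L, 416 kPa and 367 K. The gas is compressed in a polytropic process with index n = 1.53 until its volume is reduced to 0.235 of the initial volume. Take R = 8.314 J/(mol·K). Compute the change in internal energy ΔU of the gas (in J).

n = P₁V₁/(RT₁) = 416×35.4/(8.314×367) = 4.83 mol.
Polytropic n=1.53: T₂ = T₁(V₁/V₂)^(n−1) = 367×(4.26)^0.53 = 791 K; P₂ = P₁(V₁/V₂)^n = 3810 kPa.
For an ideal gas ΔU = nCvΔT with Cv = R/(γ−1) = 25.2 J/(mol·K).
ΔU = 4.83×25.2×(791−367) = 51500 J.

51500 J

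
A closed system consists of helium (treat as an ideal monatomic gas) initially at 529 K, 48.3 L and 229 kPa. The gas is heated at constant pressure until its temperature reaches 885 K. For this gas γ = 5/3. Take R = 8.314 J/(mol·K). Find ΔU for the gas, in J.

11200 J

n = P₁V₁/(RT₁) = 229×48.3/(8.314×529) = 2.51 mol.
Isobaric: P stays 229 kPa; V/T = const ⇒ T₂ = 885 K, V₂ = 80.8 L.
For an ideal gas ΔU = nCvΔT with Cv = (3/2)R = 12.5 J/(mol·K).
ΔU = 2.51×12.5×(885−529) = 11200 J.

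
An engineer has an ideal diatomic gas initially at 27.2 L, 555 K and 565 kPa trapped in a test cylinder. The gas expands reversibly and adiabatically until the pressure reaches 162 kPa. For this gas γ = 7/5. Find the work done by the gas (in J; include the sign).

11500 J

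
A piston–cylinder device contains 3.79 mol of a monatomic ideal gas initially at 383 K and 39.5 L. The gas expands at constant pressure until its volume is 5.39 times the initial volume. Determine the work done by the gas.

P₁ = nRT₁/V₁ = 3.79×8.314×383/39.5 = 306 kPa.
Isobaric: P stays 306 kPa; V/T = const ⇒ T₂ = 2060 K, V₂ = 213 L.
W = PΔV = 306×(213−39.5) kPa·L = 53000 J.

53000 J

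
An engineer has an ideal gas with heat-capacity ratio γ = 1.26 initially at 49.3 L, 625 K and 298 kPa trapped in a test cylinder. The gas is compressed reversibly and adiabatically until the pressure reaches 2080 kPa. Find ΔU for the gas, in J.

27900 J

n = P₁V₁/(RT₁) = 298×49.3/(8.314×625) = 2.83 mol.
Adiabatic: T₂/T₁ = (P₂/P₁)^((γ−1)/γ) ⇒ T₂ = 625×(6.98)^0.206 = 933 K; V₂ = 10.5 L.
For an ideal gas ΔU = nCvΔT with Cv = R/(γ−1) = 32.0 J/(mol·K).
ΔU = 2.83×32.0×(933−625) = 27900 J.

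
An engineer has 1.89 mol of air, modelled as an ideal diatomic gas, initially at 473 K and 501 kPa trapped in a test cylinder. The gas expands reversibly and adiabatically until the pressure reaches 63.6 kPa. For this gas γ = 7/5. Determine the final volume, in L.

V₁ = nRT₁/P₁ = 1.89×8.314×473/501 = 14.8 L.
Adiabatic: T₂/T₁ = (P₂/P₁)^((γ−1)/γ) ⇒ T₂ = 473×(0.127)^0.286 = 262 K; V₂ = 64.8 L.

64.8 L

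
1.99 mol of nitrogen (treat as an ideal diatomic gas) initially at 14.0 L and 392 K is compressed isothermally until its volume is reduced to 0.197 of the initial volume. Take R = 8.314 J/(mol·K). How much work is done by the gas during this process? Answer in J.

P₁ = nRT₁/V₁ = 1.99×8.314×392/14.0 = 463 kPa.
Isothermal: T stays 392 K; PV = const ⇒ V₂ = 2.76 L, P₂ = 2350 kPa.
W = nRT ln(V₂/V₁) = 1.99×8.314×392×ln(0.197) = -10500 J.

-10500 J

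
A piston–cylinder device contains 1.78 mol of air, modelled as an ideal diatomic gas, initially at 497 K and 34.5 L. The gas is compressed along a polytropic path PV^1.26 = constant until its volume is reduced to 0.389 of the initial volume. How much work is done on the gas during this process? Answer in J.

P₁ = nRT₁/V₁ = 1.78×8.314×497/34.5 = 213 kPa.
Polytropic n=1.26: T₂ = T₁(V₁/V₂)^(n−1) = 497×(2.57)^0.26 = 635 K; P₂ = P₁(V₁/V₂)^n = 701 kPa.
W = (P₁V₁−P₂V₂)/(n−1) = (213×34.5−701×13.4)/0.26 = -7870 J.
Work done on the gas = −W_by = 7870 J.

7870 J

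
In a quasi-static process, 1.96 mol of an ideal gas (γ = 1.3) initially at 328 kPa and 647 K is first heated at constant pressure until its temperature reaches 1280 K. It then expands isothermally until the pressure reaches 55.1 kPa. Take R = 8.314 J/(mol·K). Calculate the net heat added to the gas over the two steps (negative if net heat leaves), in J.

81900 J

V₁ = nRT₁/P₁ = 1.96×8.314×647/328 = 32.1 L.
Step 1 — Isobaric: P stays 328 kPa; V/T = const ⇒ T₂ = 1280 K, V₂ = 63.6 L.
W = PΔV = 328×(63.6−32.1) kPa·L = 10300 J.
ΔU = nCvΔT = 1.96×27.7×(1280−647) = 34400 J.
Q = ΔU + W = nCpΔT = 44700 J.
State after step 1: P = 328 kPa, V = 63.6 L, T = 1280 K.
Step 2 — Isothermal: T stays 1280 K; PV = const ⇒ V₂ = 379 L, P₂ = 55.1 kPa.
ΔU = 0 (ideal gas, T constant).
W = nRT ln(V₂/V₁) = 1.96×8.314×1280×ln(5.95) = 37200 J.
Q = ΔU + W = 37200 J.
Net over both steps: W = 47500 J, Q = 81900 J, ΔU = 34400 J.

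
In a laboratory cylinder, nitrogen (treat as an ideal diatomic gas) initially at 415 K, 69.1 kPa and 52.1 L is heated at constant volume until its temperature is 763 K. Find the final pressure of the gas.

Isochoric: V stays 52.1 L; P/T = const ⇒ T₂ = 763 K, P₂ = 127 kPa.

127 kPa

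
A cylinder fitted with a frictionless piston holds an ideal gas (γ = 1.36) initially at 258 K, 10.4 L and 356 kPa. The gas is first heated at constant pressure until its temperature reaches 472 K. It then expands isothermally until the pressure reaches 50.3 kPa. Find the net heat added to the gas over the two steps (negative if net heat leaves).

n = P₁V₁/(RT₁) = 356×10.4/(8.314×258) = 1.73 mol.
Step 1 — Isobaric: P stays 356 kPa; V/T = const ⇒ T₂ = 472 K, V₂ = 19.0 L.
W = PΔV = 356×(19.0−10.4) kPa·L = 3070 J.
ΔU = nCvΔT = 1.73×23.1×(472−258) = 8530 J.
Q = ΔU + W = nCpΔT = 11600 J.
State after step 1: P = 356 kPa, V = 19.0 L, T = 472 K.
Step 2 — Isothermal: T stays 472 K; PV = const ⇒ V₂ = 135 L, P₂ = 50.3 kPa.
ΔU = 0 (ideal gas, T constant).
W = nRT ln(V₂/V₁) = 1.73×8.314×472×ln(7.08) = 13300 J.
Q = ΔU + W = 13300 J.
Net over both steps: W = 16300 J, Q = 24900 J, ΔU = 8530 J.

24900 J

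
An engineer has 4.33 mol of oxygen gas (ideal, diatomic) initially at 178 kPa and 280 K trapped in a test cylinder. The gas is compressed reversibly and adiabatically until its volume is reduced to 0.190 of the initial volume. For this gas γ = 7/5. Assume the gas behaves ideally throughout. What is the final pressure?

V₁ = nRT₁/P₁ = 4.33×8.314×280/178 = 56.6 L.
Adiabatic: TV^(γ−1) = const ⇒ T₂ = 280×(5.26)^0.400 = 544 K; PV^γ = const ⇒ P₂ = 1820 kPa.

1820 kPa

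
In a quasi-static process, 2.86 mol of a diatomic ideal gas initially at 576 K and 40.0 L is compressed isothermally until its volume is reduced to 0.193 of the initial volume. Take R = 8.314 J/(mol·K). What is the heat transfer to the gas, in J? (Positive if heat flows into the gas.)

P₁ = nRT₁/V₁ = 2.86×8.314×576/40.0 = 342 kPa.
Isothermal: T stays 576 K; PV = const ⇒ V₂ = 7.72 L, P₂ = 1770 kPa.
ΔU = 0 (ideal gas, T constant).
W = nRT ln(V₂/V₁) = 2.86×8.314×576×ln(0.193) = -22500 J.
Q = ΔU + W = -22500 J.

-22500 J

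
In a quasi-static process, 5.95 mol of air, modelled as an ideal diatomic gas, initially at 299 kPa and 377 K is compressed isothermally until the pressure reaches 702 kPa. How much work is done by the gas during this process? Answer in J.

V₁ = nRT₁/P₁ = 5.95×8.314×377/299 = 62.4 L.
Isothermal: T stays 377 K; PV = const ⇒ V₂ = 26.6 L, P₂ = 702 kPa.
W = nRT ln(V₂/V₁) = 5.95×8.314×377×ln(0.426) = -15900 J.

-15900 J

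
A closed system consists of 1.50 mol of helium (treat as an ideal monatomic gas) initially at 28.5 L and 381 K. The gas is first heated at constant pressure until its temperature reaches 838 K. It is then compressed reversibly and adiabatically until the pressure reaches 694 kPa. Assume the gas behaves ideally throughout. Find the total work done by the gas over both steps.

-6360 J

P₁ = nRT₁/V₁ = 1.50×8.314×381/28.5 = 167 kPa.
Step 1 — Isobaric: P stays 167 kPa; V/T = const ⇒ T₂ = 838 K, V₂ = 62.7 L.
W = PΔV = 167×(62.7−28.5) kPa·L = 5700 J.
ΔU = nCvΔT = 1.50×12.5×(838−381) = 8550 J.
Q = ΔU + W = nCpΔT = 14200 J.
State after step 1: P = 167 kPa, V = 62.7 L, T = 838 K.
Step 2 — Adiabatic: T₂/T₁ = (P₂/P₁)^((γ−1)/γ) ⇒ T₂ = 838×(4.16)^0.400 = 1480 K; V₂ = 26.6 L.
ΔU = nCvΔT = 1.50×12.5×(1480−838) = 12100 J.
Q = 0 for an adiabatic process, so W = −ΔU = -12100 J.
Net over both steps: W = -6360 J, Q = 14200 J, ΔU = 20600 J.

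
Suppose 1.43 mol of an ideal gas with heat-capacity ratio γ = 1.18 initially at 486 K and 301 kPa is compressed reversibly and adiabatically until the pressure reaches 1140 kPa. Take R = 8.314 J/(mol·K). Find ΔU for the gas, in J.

V₁ = nRT₁/P₁ = 1.43×8.314×486/301 = 19.2 L.
Adiabatic: T₂/T₁ = (P₂/P₁)^((γ−1)/γ) ⇒ T₂ = 486×(3.79)^0.153 = 595 K; V₂ = 6.21 L.
For an ideal gas ΔU = nCvΔT with Cv = R/(γ−1) = 46.2 J/(mol·K).
ΔU = 1.43×46.2×(595−486) = 7230 J.

7230 J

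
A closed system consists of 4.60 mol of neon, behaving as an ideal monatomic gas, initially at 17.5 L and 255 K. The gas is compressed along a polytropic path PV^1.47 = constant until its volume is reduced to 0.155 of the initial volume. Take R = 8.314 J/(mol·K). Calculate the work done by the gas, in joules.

-29100 J

P₁ = nRT₁/V₁ = 4.60×8.314×255/17.5 = 557 kPa.
Polytropic n=1.47: T₂ = T₁(V₁/V₂)^(n−1) = 255×(6.45)^0.47 = 612 K; P₂ = P₁(V₁/V₂)^n = 8640 kPa.
W = (P₁V₁−P₂V₂)/(n−1) = (557×17.5−8640×2.71)/0.47 = -29100 J.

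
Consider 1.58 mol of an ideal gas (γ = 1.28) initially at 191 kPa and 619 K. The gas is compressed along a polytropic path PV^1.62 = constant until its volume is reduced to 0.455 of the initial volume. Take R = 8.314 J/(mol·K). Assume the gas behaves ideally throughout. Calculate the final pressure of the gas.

V₁ = nRT₁/P₁ = 1.58×8.314×619/191 = 42.6 L.
Polytropic n=1.62: T₂ = T₁(V₁/V₂)^(n−1) = 619×(2.20)^0.62 = 1010 K; P₂ = P₁(V₁/V₂)^n = 684 kPa.

684 kPa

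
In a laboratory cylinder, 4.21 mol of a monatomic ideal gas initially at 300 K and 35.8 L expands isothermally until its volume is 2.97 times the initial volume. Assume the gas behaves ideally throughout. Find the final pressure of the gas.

P₁ = nRT₁/V₁ = 4.21×8.314×300/35.8 = 293 kPa.
Isothermal: T stays 300 K; PV = const ⇒ V₂ = 106 L, P₂ = 98.8 kPa.

98.8 kPa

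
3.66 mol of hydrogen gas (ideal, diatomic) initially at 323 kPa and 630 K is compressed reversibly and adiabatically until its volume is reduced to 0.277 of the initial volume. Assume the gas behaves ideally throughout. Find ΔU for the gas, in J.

V₁ = nRT₁/P₁ = 3.66×8.314×630/323 = 59.4 L.
Adiabatic: TV^(γ−1) = const ⇒ T₂ = 630×(3.61)^0.400 = 1050 K; PV^γ = const ⇒ P₂ = 1950 kPa.
For an ideal gas ΔU = nCvΔT with Cv = (5/2)R = 20.8 J/(mol·K).
ΔU = 3.66×20.8×(1050−630) = 32200 J.

32200 J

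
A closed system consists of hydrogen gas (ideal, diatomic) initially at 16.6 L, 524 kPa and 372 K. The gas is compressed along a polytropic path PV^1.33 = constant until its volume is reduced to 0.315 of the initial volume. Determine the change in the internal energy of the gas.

n = P₁V₁/(RT₁) = 524×16.6/(8.314×372) = 2.81 mol.
Polytropic n=1.33: T₂ = T₁(V₁/V₂)^(n−1) = 372×(3.17)^0.33 = 545 K; P₂ = P₁(V₁/V₂)^n = 2440 kPa.
For an ideal gas ΔU = nCvΔT with Cv = (5/2)R = 20.8 J/(mol·K).
ΔU = 2.81×20.8×(545−372) = 10100 J.

10100 J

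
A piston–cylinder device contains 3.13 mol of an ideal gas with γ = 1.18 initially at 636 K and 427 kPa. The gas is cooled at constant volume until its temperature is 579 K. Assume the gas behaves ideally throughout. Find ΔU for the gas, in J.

-8240 J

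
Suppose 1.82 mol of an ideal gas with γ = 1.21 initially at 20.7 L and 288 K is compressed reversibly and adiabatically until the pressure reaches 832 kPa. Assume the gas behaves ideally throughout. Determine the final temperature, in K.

366 K

P₁ = nRT₁/V₁ = 1.82×8.314×288/20.7 = 211 kPa.
Adiabatic: T₂/T₁ = (P₂/P₁)^((γ−1)/γ) ⇒ T₂ = 288×(3.95)^0.174 = 366 K; V₂ = 6.65 L.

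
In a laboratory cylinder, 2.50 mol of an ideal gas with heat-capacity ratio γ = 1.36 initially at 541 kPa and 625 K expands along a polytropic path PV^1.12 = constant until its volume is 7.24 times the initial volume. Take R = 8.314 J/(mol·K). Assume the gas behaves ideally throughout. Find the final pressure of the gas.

58.9 kPa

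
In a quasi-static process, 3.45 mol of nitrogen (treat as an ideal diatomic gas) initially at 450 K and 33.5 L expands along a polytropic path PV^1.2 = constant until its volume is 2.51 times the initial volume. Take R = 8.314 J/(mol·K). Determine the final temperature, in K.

P₁ = nRT₁/V₁ = 3.45×8.314×450/33.5 = 385 kPa.
Polytropic n=1.2: T₂ = T₁(V₁/V₂)^(n−1) = 450×(0.398)^0.20 = 374 K; P₂ = P₁(V₁/V₂)^n = 128 kPa.

374 K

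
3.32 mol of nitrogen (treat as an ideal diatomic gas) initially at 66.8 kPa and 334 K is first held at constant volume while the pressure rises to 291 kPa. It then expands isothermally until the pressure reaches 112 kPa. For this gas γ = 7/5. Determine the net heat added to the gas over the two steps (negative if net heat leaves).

116000 J

V₁ = nRT₁/P₁ = 3.32×8.314×334/66.8 = 138 L.
Step 1 — Isochoric: V stays 138 L; P/T = const ⇒ T₂ = 1460 K, P₂ = 291 kPa.
W = 0 (no volume change).
ΔU = nCvΔT = 3.32×20.8×(1460−334) = 77400 J.
Q = ΔU = 77400 J.
State after step 1: P = 291 kPa, V = 138 L, T = 1460 K.
Step 2 — Isothermal: T stays 1460 K; PV = const ⇒ V₂ = 359 L, P₂ = 112 kPa.
ΔU = 0 (ideal gas, T constant).
W = nRT ln(V₂/V₁) = 3.32×8.314×1460×ln(2.60) = 38300 J.
Q = ΔU + W = 38300 J.
Net over both steps: W = 38300 J, Q = 116000 J, ΔU = 77400 J.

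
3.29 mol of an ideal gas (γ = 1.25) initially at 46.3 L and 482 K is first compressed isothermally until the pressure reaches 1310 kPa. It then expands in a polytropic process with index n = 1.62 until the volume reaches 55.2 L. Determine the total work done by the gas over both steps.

-6260 J

P₁ = nRT₁/V₁ = 3.29×8.314×482/46.3 = 285 kPa.
Step 1 — Isothermal: T stays 482 K; PV = const ⇒ V₂ = 10.1 L, P₂ = 1310 kPa.
ΔU = 0 (ideal gas, T constant).
W = nRT ln(V₂/V₁) = 3.29×8.314×482×ln(0.217) = -20100 J.
Q = ΔU + W = -20100 J.
State after step 1: P = 1310 kPa, V = 10.1 L, T = 482 K.
Step 2 — Polytropic n=1.62: T₂ = T₁(V₁/V₂)^(n−1) = 482×(0.182)^0.62 = 168 K; P₂ = P₁(V₁/V₂)^n = 83.1 kPa.
W = (P₁V₁−P₂V₂)/(n−1) = (1310×10.1−83.1×55.2)/0.62 = 13900 J.
ΔU = nCvΔT = 3.29×33.3×(168−482) = -34400 J.
Q = ΔU + W = -20500 J.
Net over both steps: W = -6260 J, Q = -40600 J, ΔU = -34400 J.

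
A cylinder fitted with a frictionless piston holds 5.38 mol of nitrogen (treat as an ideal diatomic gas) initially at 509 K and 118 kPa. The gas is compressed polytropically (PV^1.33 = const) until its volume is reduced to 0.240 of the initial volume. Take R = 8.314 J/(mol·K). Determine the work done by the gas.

-41500 J

V₁ = nRT₁/P₁ = 5.38×8.314×509/118 = 193 L.
Polytropic n=1.33: T₂ = T₁(V₁/V₂)^(n−1) = 509×(4.17)^0.33 = 815 K; P₂ = P₁(V₁/V₂)^n = 787 kPa.
W = (P₁V₁−P₂V₂)/(n−1) = (118×193−787×46.3)/0.33 = -41500 J.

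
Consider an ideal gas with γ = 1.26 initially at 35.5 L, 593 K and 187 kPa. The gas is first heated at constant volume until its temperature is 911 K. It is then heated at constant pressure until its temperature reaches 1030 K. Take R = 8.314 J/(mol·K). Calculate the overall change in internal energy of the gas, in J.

n = P₁V₁/(RT₁) = 187×35.5/(8.314×593) = 1.35 mol.
Step 1 — Isochoric: V stays 35.5 L; P/T = const ⇒ T₂ = 911 K, P₂ = 287 kPa.
W = 0 (no volume change).
ΔU = nCvΔT = 1.35×32.0×(911−593) = 13700 J.
Q = ΔU = 13700 J.
State after step 1: P = 287 kPa, V = 35.5 L, T = 911 K.
Step 2 — Isobaric: P stays 287 kPa; V/T = const ⇒ T₂ = 1030 K, V₂ = 40.1 L.
W = PΔV = 287×(40.1−35.5) kPa·L = 1330 J.
ΔU = nCvΔT = 1.35×32.0×(1030−911) = 5120 J.
Q = ΔU + W = nCpΔT = 6460 J.
Net over both steps: W = 1330 J, Q = 20100 J, ΔU = 18800 J.

18800 J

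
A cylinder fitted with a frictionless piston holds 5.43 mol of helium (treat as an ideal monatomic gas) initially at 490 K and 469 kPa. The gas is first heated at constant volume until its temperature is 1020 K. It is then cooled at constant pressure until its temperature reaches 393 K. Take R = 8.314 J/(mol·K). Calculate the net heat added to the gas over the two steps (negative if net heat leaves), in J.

V₁ = nRT₁/P₁ = 5.43×8.314×490/469 = 47.2 L.
Step 1 — Isochoric: V stays 47.2 L; P/T = const ⇒ T₂ = 1020 K, P₂ = 976 kPa.
W = 0 (no volume change).
ΔU = nCvΔT = 5.43×12.5×(1020−490) = 35900 J.
Q = ΔU = 35900 J.
State after step 1: P = 976 kPa, V = 47.2 L, T = 1020 K.
Step 2 — Isobaric: P stays 976 kPa; V/T = const ⇒ T₂ = 393 K, V₂ = 18.2 L.
W = PΔV = 976×(18.2−47.2) kPa·L = -28300 J.
ΔU = nCvΔT = 5.43×12.5×(393−1020) = -42500 J.
Q = ΔU + W = nCpΔT = -70800 J.
Net over both steps: W = -28300 J, Q = -34900 J, ΔU = -6570 J.

-34900 J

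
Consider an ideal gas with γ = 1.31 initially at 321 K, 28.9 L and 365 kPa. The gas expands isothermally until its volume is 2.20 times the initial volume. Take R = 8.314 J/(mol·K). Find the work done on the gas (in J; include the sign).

-8320 J

n = P₁V₁/(RT₁) = 365×28.9/(8.314×321) = 3.95 mol.
Isothermal: T stays 321 K; PV = const ⇒ V₂ = 63.6 L, P₂ = 166 kPa.
W = nRT ln(V₂/V₁) = 3.95×8.314×321×ln(2.20) = 8320 J.
Work done on the gas = −W_by = -8320 J.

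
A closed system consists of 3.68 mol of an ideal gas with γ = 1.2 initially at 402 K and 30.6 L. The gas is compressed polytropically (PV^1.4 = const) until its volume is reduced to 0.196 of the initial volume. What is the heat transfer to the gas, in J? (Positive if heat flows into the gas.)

P₁ = nRT₁/V₁ = 3.68×8.314×402/30.6 = 402 kPa.
Polytropic n=1.4: T₂ = T₁(V₁/V₂)^(n−1) = 402×(5.10)^0.40 = 771 K; P₂ = P₁(V₁/V₂)^n = 3940 kPa.
W = (P₁V₁−P₂V₂)/(n−1) = (402×30.6−3940×6.00)/0.40 = -28300 J.
ΔU = nCvΔT = 3.68×41.6×(771−402) = 56500 J.
Q = ΔU + W = 28300 J.

28300 J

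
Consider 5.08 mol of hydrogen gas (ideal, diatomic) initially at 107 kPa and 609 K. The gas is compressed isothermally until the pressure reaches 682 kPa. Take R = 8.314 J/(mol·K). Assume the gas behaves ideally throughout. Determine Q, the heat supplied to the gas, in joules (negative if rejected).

V₁ = nRT₁/P₁ = 5.08×8.314×609/107 = 240 L.
Isothermal: T stays 609 K; PV = const ⇒ V₂ = 37.7 L, P₂ = 682 kPa.
ΔU = 0 (ideal gas, T constant).
W = nRT ln(V₂/V₁) = 5.08×8.314×609×ln(0.157) = -47600 J.
Q = ΔU + W = -47600 J.

-47600 J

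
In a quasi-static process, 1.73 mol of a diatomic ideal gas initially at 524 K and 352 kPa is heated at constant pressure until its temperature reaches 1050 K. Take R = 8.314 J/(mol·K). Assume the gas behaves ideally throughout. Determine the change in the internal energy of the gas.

V₁ = nRT₁/P₁ = 1.73×8.314×524/352 = 21.4 L.
Isobaric: P stays 352 kPa; V/T = const ⇒ T₂ = 1050 K, V₂ = 42.9 L.
For an ideal gas ΔU = nCvΔT with Cv = (5/2)R = 20.8 J/(mol·K).
ΔU = 1.73×20.8×(1050−524) = 18900 J.

18900 J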